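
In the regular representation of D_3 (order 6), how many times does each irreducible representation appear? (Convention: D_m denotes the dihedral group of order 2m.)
Each irreducible V_i of dimension d_i appears with multiplicity d_i, i.e. rho_reg = (direct sum over all irreducibles V_i) d_i V_i. The irreducible dimensions for D_3 are 1, 1, 2: 2 irreducibles of dimension 1, each with multiplicity 1; 1 irreducible of dimension 2, with multiplicity 2. Total dimension 2*1*1 + 1*2*2 = 6 = |G|.

Working: General theorem: in the regular representation of a finite group G, each irreducible appears with multiplicity equal to its dimension. Check: dim(rho_reg) = sum d_i^2 = 1 + 1 + 4 = 6 = |G|.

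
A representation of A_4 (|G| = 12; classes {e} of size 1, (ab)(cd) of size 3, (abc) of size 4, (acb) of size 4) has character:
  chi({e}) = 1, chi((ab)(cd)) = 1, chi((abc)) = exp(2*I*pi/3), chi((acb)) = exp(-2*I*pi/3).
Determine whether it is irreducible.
Irreducible: <chi, chi> = 1.

Working: <chi, chi> = (1/|G|) sum_C |C| * |chi(C)|^2 = (1/12)[1*|1|^2 + 3*|1|^2 + 4*|exp(2*I*pi/3)|^2 + 4*|exp(-2*I*pi/3)|^2]
  = (1/12)[(1) + (3) + (4) + (4)] = 12/12 = 1.
(Exp terms are combined using exp(i*s)*conj(exp(i*t)) = exp(i*(s-t)), and sums of them are collapsed using the identity that for every m > 1 the m distinct m-th roots of unity sum to 0, e.g. 1 + exp(2*I*pi/3) + exp(-2*I*pi/3) = 0.)
A character is irreducible iff <chi, chi> = 1, so this representation is irreducible.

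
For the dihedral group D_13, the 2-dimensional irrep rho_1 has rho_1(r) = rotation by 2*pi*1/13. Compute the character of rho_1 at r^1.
chi_{rho_1}(r^1) = 2*cos(2*pi*1*1/13) = 2*cos(2*pi/13)

Why: rho_1(r^1) is rotation by angle 2*pi*1*1/13, whose trace is 2*cos(2*pi*1*1/13) = 2*cos(2*pi/13).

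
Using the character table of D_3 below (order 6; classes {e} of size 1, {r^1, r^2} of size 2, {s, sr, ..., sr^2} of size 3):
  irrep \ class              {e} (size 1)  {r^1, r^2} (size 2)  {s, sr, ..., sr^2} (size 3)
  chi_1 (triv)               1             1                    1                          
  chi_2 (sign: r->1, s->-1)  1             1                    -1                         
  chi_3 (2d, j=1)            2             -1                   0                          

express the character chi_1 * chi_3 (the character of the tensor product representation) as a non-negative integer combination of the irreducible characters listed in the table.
chi_1 tensor chi_3 = chi_3 (all other irreducibles have multiplicity 0).

Why: The character of a tensor product is the pointwise product (chi_1 * chi_3)(C) = chi_1(C) * chi_3(C):
  {e}: (1)*(2), {r^1, r^2}: (1)*(-1), {s, sr, ..., sr^2}: (1)*(0)
so (chi_1 * chi_3) takes values
  {e} -> 2, {r^1, r^2} -> -1, {s, sr, ..., sr^2} -> 0.
Now take the inner product of this character with each irreducible chi from the table, <chi_1*chi_3, chi> = (1/6) sum_C |C| (chi_1*chi_3)(C) conj(chi(C)):
  <chi_1*chi_3, chi_1> = (1/6)[1*(2)*conj(1) + 2*(-1)*conj(1) + 3*(0)*conj(1)]
      = (1/6)[(2) + (-2) + (0)] = 0/6 = 0
  <chi_1*chi_3, chi_2> = (1/6)[1*(2)*conj(1) + 2*(-1)*conj(1) + 3*(0)*conj(-1)]
      = (1/6)[(2) + (-2) + (0)] = 0/6 = 0
  <chi_1*chi_3, chi_3> = (1/6)[1*(2)*conj(2) + 2*(-1)*conj(-1) + 3*(0)*conj(0)]
      = (1/6)[(4) + (2) + (0)] = 6/6 = 1
Hence the multiplicities are chi_3: 1. Dimension check: dim(chi_1)*dim(chi_3) = 1*2 = 2 and sum (mult * dim) = 1*2 = 2.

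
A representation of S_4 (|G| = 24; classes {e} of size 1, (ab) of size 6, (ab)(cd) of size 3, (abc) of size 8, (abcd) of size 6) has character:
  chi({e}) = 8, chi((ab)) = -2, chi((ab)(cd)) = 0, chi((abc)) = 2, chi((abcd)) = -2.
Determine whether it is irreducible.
Not irreducible (reducible): <chi, chi> = 6 > 1.

Solution. <chi, chi> = (1/|G|) sum_C |C| * |chi(C)|^2 = (1/24)[1*|8|^2 + 6*|-2|^2 + 3*|0|^2 + 8*|2|^2 + 6*|-2|^2]
  = (1/24)[(64) + (24) + (0) + (32) + (24)] = 144/24 = 6.
A character is irreducible iff <chi, chi> = 1, so this representation is reducible.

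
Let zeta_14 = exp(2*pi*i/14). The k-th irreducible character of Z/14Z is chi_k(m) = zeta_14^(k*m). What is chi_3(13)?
chi_3(13) = zeta_14^39 = exp(-3*I*pi/7)

Working: chi_3(13) = zeta_14^(3*13) = zeta_14^39. Since zeta_14^14 = 1, this equals zeta_14^11 = exp(2*pi*i*11/14) = exp(-3*I*pi/7).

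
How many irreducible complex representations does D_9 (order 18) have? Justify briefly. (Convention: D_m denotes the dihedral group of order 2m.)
6

Explanation: The number of irreducible complex representations of a finite group equals its number of conjugacy classes. D_9 has 6 conjugacy classes ((n+3)/2 for n odd), so D_9 (order 18) has exactly 6 irreducible complex representations.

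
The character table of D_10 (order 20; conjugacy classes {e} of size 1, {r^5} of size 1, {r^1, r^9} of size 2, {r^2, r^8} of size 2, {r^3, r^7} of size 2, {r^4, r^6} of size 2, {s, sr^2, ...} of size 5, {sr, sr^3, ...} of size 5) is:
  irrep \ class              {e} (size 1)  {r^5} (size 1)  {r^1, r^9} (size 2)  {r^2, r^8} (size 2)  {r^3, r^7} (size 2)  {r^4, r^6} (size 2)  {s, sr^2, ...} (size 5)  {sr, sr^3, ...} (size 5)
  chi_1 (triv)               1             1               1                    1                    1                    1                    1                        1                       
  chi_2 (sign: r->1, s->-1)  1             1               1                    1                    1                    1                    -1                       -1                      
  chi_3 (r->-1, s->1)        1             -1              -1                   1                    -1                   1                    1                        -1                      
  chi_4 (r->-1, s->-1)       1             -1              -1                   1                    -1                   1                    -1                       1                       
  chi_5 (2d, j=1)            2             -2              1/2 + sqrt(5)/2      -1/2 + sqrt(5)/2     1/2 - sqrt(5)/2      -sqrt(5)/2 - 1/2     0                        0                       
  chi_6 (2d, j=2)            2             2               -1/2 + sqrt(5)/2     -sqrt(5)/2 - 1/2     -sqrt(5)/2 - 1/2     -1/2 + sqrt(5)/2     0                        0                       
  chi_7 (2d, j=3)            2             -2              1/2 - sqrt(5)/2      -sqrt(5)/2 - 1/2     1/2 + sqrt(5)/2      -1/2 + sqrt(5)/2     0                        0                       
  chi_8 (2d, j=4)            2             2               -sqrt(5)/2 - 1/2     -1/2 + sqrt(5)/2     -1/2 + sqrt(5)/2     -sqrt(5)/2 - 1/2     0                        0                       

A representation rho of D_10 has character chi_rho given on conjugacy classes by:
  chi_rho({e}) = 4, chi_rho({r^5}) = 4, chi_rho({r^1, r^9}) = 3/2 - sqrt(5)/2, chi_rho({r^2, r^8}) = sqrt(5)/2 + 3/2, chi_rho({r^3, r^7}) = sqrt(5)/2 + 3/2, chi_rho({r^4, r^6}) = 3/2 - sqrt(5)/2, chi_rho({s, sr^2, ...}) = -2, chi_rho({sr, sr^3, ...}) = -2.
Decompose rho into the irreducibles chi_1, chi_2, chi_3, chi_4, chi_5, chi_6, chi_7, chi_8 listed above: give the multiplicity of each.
Multiplicities: chi_1: 0, chi_2: 2, chi_3: 0, chi_4: 0, chi_5: 0, chi_6: 0, chi_7: 0, chi_8: 1.

Explanation: Use <chi_rho, chi> = (1/|G|) sum_C |C| * chi_rho(C) * conj(chi(C)) with |G| = 20 for each irreducible chi in the table:
  <chi_rho, chi_1> = (1/20)[1*(4)*conj(1) + 1*(4)*conj(1) + 2*(3/2 - sqrt(5)/2)*conj(1) + 2*(sqrt(5)/2 + 3/2)*conj(1) + 2*(sqrt(5)/2 + 3/2)*conj(1) + 2*(3/2 - sqrt(5)/2)*conj(1) + 5*(-2)*conj(1) + 5*(-2)*conj(1)]
      = (1/20)[(4) + (4) + (3 - sqrt(5)) + (sqrt(5) + 3) + (sqrt(5) + 3) + (3 - sqrt(5)) + (-10) + (-10)] = 0/20 = 0
  <chi_rho, chi_2> = (1/20)[1*(4)*conj(1) + 1*(4)*conj(1) + 2*(3/2 - sqrt(5)/2)*conj(1) + 2*(sqrt(5)/2 + 3/2)*conj(1) + 2*(sqrt(5)/2 + 3/2)*conj(1) + 2*(3/2 - sqrt(5)/2)*conj(1) + 5*(-2)*conj(-1) + 5*(-2)*conj(-1)]
      = (1/20)[(4) + (4) + (3 - sqrt(5)) + (sqrt(5) + 3) + (sqrt(5) + 3) + (3 - sqrt(5)) + (10) + (10)] = 40/20 = 2
  <chi_rho, chi_3> = (1/20)[1*(4)*conj(1) + 1*(4)*conj(-1) + 2*(3/2 - sqrt(5)/2)*conj(-1) + 2*(sqrt(5)/2 + 3/2)*conj(1) + 2*(sqrt(5)/2 + 3/2)*conj(-1) + 2*(3/2 - sqrt(5)/2)*conj(1) + 5*(-2)*conj(1) + 5*(-2)*conj(-1)]
      = (1/20)[(4) + (-4) + (-3 + sqrt(5)) + (sqrt(5) + 3) + (-3 - sqrt(5)) + (3 - sqrt(5)) + (-10) + (10)] = 0/20 = 0
  <chi_rho, chi_4> = (1/20)[1*(4)*conj(1) + 1*(4)*conj(-1) + 2*(3/2 - sqrt(5)/2)*conj(-1) + 2*(sqrt(5)/2 + 3/2)*conj(1) + 2*(sqrt(5)/2 + 3/2)*conj(-1) + 2*(3/2 - sqrt(5)/2)*conj(1) + 5*(-2)*conj(-1) + 5*(-2)*conj(1)]
      = (1/20)[(4) + (-4) + (-3 + sqrt(5)) + (sqrt(5) + 3) + (-3 - sqrt(5)) + (3 - sqrt(5)) + (10) + (-10)] = 0/20 = 0
  <chi_rho, chi_5> = (1/20)[1*(4)*conj(2) + 1*(4)*conj(-2) + 2*(3/2 - sqrt(5)/2)*conj(1/2 + sqrt(5)/2) + 2*(sqrt(5)/2 + 3/2)*conj(-1/2 + sqrt(5)/2) + 2*(sqrt(5)/2 + 3/2)*conj(1/2 - sqrt(5)/2) + 2*(3/2 - sqrt(5)/2)*conj(-sqrt(5)/2 - 1/2) + 5*(-2)*conj(0) + 5*(-2)*conj(0)]
      = (1/20)[(8) + (-8) + (-1 + sqrt(5)) + (1 + sqrt(5)) + (-sqrt(5) - 1) + (1 - sqrt(5)) + (0) + (0)] = 0/20 = 0
  <chi_rho, chi_6> = (1/20)[1*(4)*conj(2) + 1*(4)*conj(2) + 2*(3/2 - sqrt(5)/2)*conj(-1/2 + sqrt(5)/2) + 2*(sqrt(5)/2 + 3/2)*conj(-sqrt(5)/2 - 1/2) + 2*(sqrt(5)/2 + 3/2)*conj(-sqrt(5)/2 - 1/2) + 2*(3/2 - sqrt(5)/2)*conj(-1/2 + sqrt(5)/2) + 5*(-2)*conj(0) + 5*(-2)*conj(0)]
      = (1/20)[(8) + (8) + (-4 + 2*sqrt(5)) + (-2*sqrt(5) - 4) + (-2*sqrt(5) - 4) + (-4 + 2*sqrt(5)) + (0) + (0)] = 0/20 = 0
  <chi_rho, chi_7> = (1/20)[1*(4)*conj(2) + 1*(4)*conj(-2) + 2*(3/2 - sqrt(5)/2)*conj(1/2 - sqrt(5)/2) + 2*(sqrt(5)/2 + 3/2)*conj(-sqrt(5)/2 - 1/2) + 2*(sqrt(5)/2 + 3/2)*conj(1/2 + sqrt(5)/2) + 2*(3/2 - sqrt(5)/2)*conj(-1/2 + sqrt(5)/2) + 5*(-2)*conj(0) + 5*(-2)*conj(0)]
      = (1/20)[(8) + (-8) + (4 - 2*sqrt(5)) + (-2*sqrt(5) - 4) + (4 + 2*sqrt(5)) + (-4 + 2*sqrt(5)) + (0) + (0)] = 0/20 = 0
  <chi_rho, chi_8> = (1/20)[1*(4)*conj(2) + 1*(4)*conj(2) + 2*(3/2 - sqrt(5)/2)*conj(-sqrt(5)/2 - 1/2) + 2*(sqrt(5)/2 + 3/2)*conj(-1/2 + sqrt(5)/2) + 2*(sqrt(5)/2 + 3/2)*conj(-1/2 + sqrt(5)/2) + 2*(3/2 - sqrt(5)/2)*conj(-sqrt(5)/2 - 1/2) + 5*(-2)*conj(0) + 5*(-2)*conj(0)]
      = (1/20)[(8) + (8) + (1 - sqrt(5)) + (1 + sqrt(5)) + (1 + sqrt(5)) + (1 - sqrt(5)) + (0) + (0)] = 20/20 = 1
Dimension check: dim(rho) = sum (mult * dim) = 0*1 + 2*1 + 0*1 + 0*1 + 0*2 + 0*2 + 0*2 + 1*2 = 4 = chi_rho(e) = 4.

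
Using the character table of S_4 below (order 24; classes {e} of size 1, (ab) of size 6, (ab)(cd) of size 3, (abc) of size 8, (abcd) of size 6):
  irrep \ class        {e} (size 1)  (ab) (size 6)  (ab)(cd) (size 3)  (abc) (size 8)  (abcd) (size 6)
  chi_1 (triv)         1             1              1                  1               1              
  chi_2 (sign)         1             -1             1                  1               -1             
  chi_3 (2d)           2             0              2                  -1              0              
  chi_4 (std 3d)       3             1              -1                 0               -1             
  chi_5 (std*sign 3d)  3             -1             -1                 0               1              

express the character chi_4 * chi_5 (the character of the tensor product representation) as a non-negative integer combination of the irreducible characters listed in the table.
chi_4 tensor chi_5 = chi_2 + chi_3 + chi_4 + chi_5 (all other irreducibles have multiplicity 0).

Details: The character of a tensor product is the pointwise product (chi_4 * chi_5)(C) = chi_4(C) * chi_5(C):
  {e}: (3)*(3), (ab): (1)*(-1), (ab)(cd): (-1)*(-1), (abc): (0)*(0), (abcd): (-1)*(1)
so (chi_4 * chi_5) takes values
  {e} -> 9, (ab) -> -1, (ab)(cd) -> 1, (abc) -> 0, (abcd) -> -1.
Now take the inner product of this character with each irreducible chi from the table, <chi_4*chi_5, chi> = (1/24) sum_C |C| (chi_4*chi_5)(C) conj(chi(C)):
  <chi_4*chi_5, chi_1> = (1/24)[1*(9)*conj(1) + 6*(-1)*conj(1) + 3*(1)*conj(1) + 8*(0)*conj(1) + 6*(-1)*conj(1)]
      = (1/24)[(9) + (-6) + (3) + (0) + (-6)] = 0/24 = 0
  <chi_4*chi_5, chi_2> = (1/24)[1*(9)*conj(1) + 6*(-1)*conj(-1) + 3*(1)*conj(1) + 8*(0)*conj(1) + 6*(-1)*conj(-1)]
      = (1/24)[(9) + (6) + (3) + (0) + (6)] = 24/24 = 1
  <chi_4*chi_5, chi_3> = (1/24)[1*(9)*conj(2) + 6*(-1)*conj(0) + 3*(1)*conj(2) + 8*(0)*conj(-1) + 6*(-1)*conj(0)]
      = (1/24)[(18) + (0) + (6) + (0) + (0)] = 24/24 = 1
  <chi_4*chi_5, chi_4> = (1/24)[1*(9)*conj(3) + 6*(-1)*conj(1) + 3*(1)*conj(-1) + 8*(0)*conj(0) + 6*(-1)*conj(-1)]
      = (1/24)[(27) + (-6) + (-3) + (0) + (6)] = 24/24 = 1
  <chi_4*chi_5, chi_5> = (1/24)[1*(9)*conj(3) + 6*(-1)*conj(-1) + 3*(1)*conj(-1) + 8*(0)*conj(0) + 6*(-1)*conj(1)]
      = (1/24)[(27) + (6) + (-3) + (0) + (-6)] = 24/24 = 1
Hence the multiplicities are chi_2: 1, chi_3: 1, chi_4: 1, chi_5: 1. Dimension check: dim(chi_4)*dim(chi_5) = 3*3 = 9 and sum (mult * dim) = 1*1 + 1*2 + 1*3 + 1*3 = 9.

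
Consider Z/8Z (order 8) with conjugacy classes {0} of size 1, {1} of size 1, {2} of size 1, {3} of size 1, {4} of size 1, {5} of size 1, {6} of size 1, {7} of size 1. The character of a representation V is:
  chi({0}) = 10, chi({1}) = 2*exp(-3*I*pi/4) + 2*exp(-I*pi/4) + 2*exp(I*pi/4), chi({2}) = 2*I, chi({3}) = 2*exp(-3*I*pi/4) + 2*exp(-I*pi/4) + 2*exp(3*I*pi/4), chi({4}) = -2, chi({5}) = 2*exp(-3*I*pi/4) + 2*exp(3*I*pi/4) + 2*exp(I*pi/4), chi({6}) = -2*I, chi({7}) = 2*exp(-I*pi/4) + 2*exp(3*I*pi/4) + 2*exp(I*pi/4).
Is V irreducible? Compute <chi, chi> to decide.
Not irreducible (reducible): <chi, chi> = 16 > 1.

Working: <chi, chi> = (1/|G|) sum_C |C| * |chi(C)|^2 = (1/8)[1*|10|^2 + 1*|2*exp(-3*I*pi/4) + 2*exp(-I*pi/4) + 2*exp(I*pi/4)|^2 + 1*|2*I|^2 + 1*|2*exp(-3*I*pi/4) + 2*exp(-I*pi/4) + 2*exp(3*I*pi/4)|^2 + 1*|-2|^2 + 1*|2*exp(-3*I*pi/4) + 2*exp(3*I*pi/4) + 2*exp(I*pi/4)|^2 + 1*|-2*I|^2 + 1*|2*exp(-I*pi/4) + 2*exp(3*I*pi/4) + 2*exp(I*pi/4)|^2]
  = (1/8)[(100) + (4) + (4) + (4) + (4) + (4) + (4) + (4)] = 128/8 = 16.
(Exp terms are combined using exp(i*s)*conj(exp(i*t)) = exp(i*(s-t)), and sums of them are collapsed using the identity that for every m > 1 the m distinct m-th roots of unity sum to 0, e.g. 1 + exp(2*I*pi/3) + exp(-2*I*pi/3) = 0.)
A character is irreducible iff <chi, chi> = 1, so this representation is reducible.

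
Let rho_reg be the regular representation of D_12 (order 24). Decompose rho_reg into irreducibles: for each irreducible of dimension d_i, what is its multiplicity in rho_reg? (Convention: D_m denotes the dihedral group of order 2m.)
Each irreducible V_i of dimension d_i appears with multiplicity d_i, i.e. rho_reg = (direct sum over all irreducibles V_i) d_i V_i. The irreducible dimensions for D_12 are 1, 1, 1, 1, 2, 2, 2, 2, 2: 4 irreducibles of dimension 1, each with multiplicity 1; 5 irreducibles of dimension 2, each with multiplicity 2. Total dimension 4*1*1 + 5*2*2 = 24 = |G|.

Argument: General theorem: in the regular representation of a finite group G, each irreducible appears with multiplicity equal to its dimension. Check: dim(rho_reg) = sum d_i^2 = 1 + 1 + 1 + 1 + 4 + 4 + 4 + 4 + 4 = 24 = |G|.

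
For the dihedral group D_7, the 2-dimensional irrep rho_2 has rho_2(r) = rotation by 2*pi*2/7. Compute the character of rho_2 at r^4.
chi_{rho_2}(r^4) = 2*cos(2*pi*2*4/7) = 2*cos(16*pi/7)

Justification: rho_2(r^4) is rotation by angle 2*pi*2*4/7, whose trace is 2*cos(2*pi*2*4/7) = 2*cos(16*pi/7).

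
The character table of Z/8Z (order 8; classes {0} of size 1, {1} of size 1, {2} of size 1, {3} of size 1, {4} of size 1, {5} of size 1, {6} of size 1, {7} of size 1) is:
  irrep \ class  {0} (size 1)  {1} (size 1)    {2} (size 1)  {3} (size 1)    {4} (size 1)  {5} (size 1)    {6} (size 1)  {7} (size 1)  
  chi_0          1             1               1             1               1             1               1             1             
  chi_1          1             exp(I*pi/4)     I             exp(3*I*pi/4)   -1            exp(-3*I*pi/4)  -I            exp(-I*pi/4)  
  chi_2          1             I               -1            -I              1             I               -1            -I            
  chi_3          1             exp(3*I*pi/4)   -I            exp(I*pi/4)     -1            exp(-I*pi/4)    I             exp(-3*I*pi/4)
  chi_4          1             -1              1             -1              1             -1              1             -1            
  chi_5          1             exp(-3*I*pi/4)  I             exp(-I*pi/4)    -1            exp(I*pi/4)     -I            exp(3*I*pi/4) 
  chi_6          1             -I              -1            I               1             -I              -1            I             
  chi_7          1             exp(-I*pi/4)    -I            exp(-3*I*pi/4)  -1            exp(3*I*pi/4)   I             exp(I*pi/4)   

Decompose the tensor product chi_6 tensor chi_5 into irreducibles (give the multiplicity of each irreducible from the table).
chi_6 tensor chi_5 = chi_3 (all other irreducibles have multiplicity 0).

Details: The character of a tensor product is the pointwise product (chi_6 * chi_5)(C) = chi_6(C) * chi_5(C):
  {0}: (1)*(1), {1}: (-I)*(exp(-3*I*pi/4)), {2}: (-1)*(I), {3}: (I)*(exp(-I*pi/4)), {4}: (1)*(-1), {5}: (-I)*(exp(I*pi/4)), {6}: (-1)*(-I), {7}: (I)*(exp(3*I*pi/4))
so (chi_6 * chi_5) takes values
  {0} -> 1, {1} -> -exp(-I*pi/4), {2} -> -I, {3} -> exp(I*pi/4), {4} -> -1, {5} -> -exp(3*I*pi/4), {6} -> I, {7} -> exp(-3*I*pi/4).
Now take the inner product of this character with each irreducible chi from the table, <chi_6*chi_5, chi> = (1/8) sum_C |C| (chi_6*chi_5)(C) conj(chi(C)):
  <chi_6*chi_5, chi_0> = (1/8)[1*(1)*conj(1) + 1*(-exp(-I*pi/4))*conj(1) + 1*(-I)*conj(1) + 1*(exp(I*pi/4))*conj(1) + 1*(-1)*conj(1) + 1*(-exp(3*I*pi/4))*conj(1) + 1*(I)*conj(1) + 1*(exp(-3*I*pi/4))*conj(1)]
      = (1/8)[(1) + (-exp(-I*pi/4)) + (-I) + (exp(I*pi/4)) + (-1) + (-exp(3*I*pi/4)) + (I) + (exp(-3*I*pi/4))] = 0/8 = 0
  <chi_6*chi_5, chi_1> = (1/8)[1*(1)*conj(1) + 1*(-exp(-I*pi/4))*conj(exp(I*pi/4)) + 1*(-I)*conj(I) + 1*(exp(I*pi/4))*conj(exp(3*I*pi/4)) + 1*(-1)*conj(-1) + 1*(-exp(3*I*pi/4))*conj(exp(-3*I*pi/4)) + 1*(I)*conj(-I) + 1*(exp(-3*I*pi/4))*conj(exp(-I*pi/4))]
      = (1/8)[(1) + (I) + (-1) + (-I) + (1) + (I) + (-1) + (-I)] = 0/8 = 0
  <chi_6*chi_5, chi_2> = (1/8)[1*(1)*conj(1) + 1*(-exp(-I*pi/4))*conj(I) + 1*(-I)*conj(-1) + 1*(exp(I*pi/4))*conj(-I) + 1*(-1)*conj(1) + 1*(-exp(3*I*pi/4))*conj(I) + 1*(I)*conj(-1) + 1*(exp(-3*I*pi/4))*conj(-I)]
      = (1/8)[(1) + (exp(I*pi/4)) + (I) + (exp(3*I*pi/4)) + (-1) + (exp(-3*I*pi/4)) + (-I) + (exp(-I*pi/4))] = 0/8 = 0
  <chi_6*chi_5, chi_3> = (1/8)[1*(1)*conj(1) + 1*(-exp(-I*pi/4))*conj(exp(3*I*pi/4)) + 1*(-I)*conj(-I) + 1*(exp(I*pi/4))*conj(exp(I*pi/4)) + 1*(-1)*conj(-1) + 1*(-exp(3*I*pi/4))*conj(exp(-I*pi/4)) + 1*(I)*conj(I) + 1*(exp(-3*I*pi/4))*conj(exp(-3*I*pi/4))]
      = (1/8)[(1) + (1) + (1) + (1) + (1) + (1) + (1) + (1)] = 8/8 = 1
  <chi_6*chi_5, chi_4> = (1/8)[1*(1)*conj(1) + 1*(-exp(-I*pi/4))*conj(-1) + 1*(-I)*conj(1) + 1*(exp(I*pi/4))*conj(-1) + 1*(-1)*conj(1) + 1*(-exp(3*I*pi/4))*conj(-1) + 1*(I)*conj(1) + 1*(exp(-3*I*pi/4))*conj(-1)]
      = (1/8)[(1) + (exp(-I*pi/4)) + (-I) + (-exp(I*pi/4)) + (-1) + (exp(3*I*pi/4)) + (I) + (-exp(-3*I*pi/4))] = 0/8 = 0
  <chi_6*chi_5, chi_5> = (1/8)[1*(1)*conj(1) + 1*(-exp(-I*pi/4))*conj(exp(-3*I*pi/4)) + 1*(-I)*conj(I) + 1*(exp(I*pi/4))*conj(exp(-I*pi/4)) + 1*(-1)*conj(-1) + 1*(-exp(3*I*pi/4))*conj(exp(I*pi/4)) + 1*(I)*conj(-I) + 1*(exp(-3*I*pi/4))*conj(exp(3*I*pi/4))]
      = (1/8)[(1) + (-I) + (-1) + (I) + (1) + (-I) + (-1) + (I)] = 0/8 = 0
  <chi_6*chi_5, chi_6> = (1/8)[1*(1)*conj(1) + 1*(-exp(-I*pi/4))*conj(-I) + 1*(-I)*conj(-1) + 1*(exp(I*pi/4))*conj(I) + 1*(-1)*conj(1) + 1*(-exp(3*I*pi/4))*conj(-I) + 1*(I)*conj(-1) + 1*(exp(-3*I*pi/4))*conj(I)]
      = (1/8)[(1) + (-exp(I*pi/4)) + (I) + (-exp(3*I*pi/4)) + (-1) + (-exp(-3*I*pi/4)) + (-I) + (-exp(-I*pi/4))] = 0/8 = 0
  <chi_6*chi_5, chi_7> = (1/8)[1*(1)*conj(1) + 1*(-exp(-I*pi/4))*conj(exp(-I*pi/4)) + 1*(-I)*conj(-I) + 1*(exp(I*pi/4))*conj(exp(-3*I*pi/4)) + 1*(-1)*conj(-1) + 1*(-exp(3*I*pi/4))*conj(exp(3*I*pi/4)) + 1*(I)*conj(I) + 1*(exp(-3*I*pi/4))*conj(exp(I*pi/4))]
      = (1/8)[(1) + (-1) + (1) + (-1) + (1) + (-1) + (1) + (-1)] = 0/8 = 0
(Exp terms are combined using exp(i*s)*conj(exp(i*t)) = exp(i*(s-t)), and sums of them are collapsed using the identity that for every m > 1 the m distinct m-th roots of unity sum to 0, e.g. 1 + exp(2*I*pi/3) + exp(-2*I*pi/3) = 0.)
Hence the multiplicities are chi_3: 1. Dimension check: dim(chi_6)*dim(chi_5) = 1*1 = 1 and sum (mult * dim) = 1*1 = 1.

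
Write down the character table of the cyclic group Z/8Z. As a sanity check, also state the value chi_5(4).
Character table of Z/8Z (irreps indexed chi_0,...,chi_7 with chi_k(m) = zeta_8^(k*m), zeta_8 = exp(2*pi*i/8)):
  irrep \ class  {0} (size 1)  {1} (size 1)    {2} (size 1)  {3} (size 1)    {4} (size 1)  {5} (size 1)    {6} (size 1)  {7} (size 1)  
  chi_0          1             1               1             1               1             1               1             1             
  chi_1          1             exp(I*pi/4)     I             exp(3*I*pi/4)   -1            exp(-3*I*pi/4)  -I            exp(-I*pi/4)  
  chi_2          1             I               -1            -I              1             I               -1            -I            
  chi_3          1             exp(3*I*pi/4)   -I            exp(I*pi/4)     -1            exp(-I*pi/4)    I             exp(-3*I*pi/4)
  chi_4          1             -1              1             -1              1             -1              1             -1            
  chi_5          1             exp(-3*I*pi/4)  I             exp(-I*pi/4)    -1            exp(I*pi/4)     -I            exp(3*I*pi/4) 
  chi_6          1             -I              -1            I               1             -I              -1            I             
  chi_7          1             exp(-I*pi/4)    -I            exp(-3*I*pi/4)  -1            exp(3*I*pi/4)   I             exp(I*pi/4)   

Spot check: chi_5(4) = zeta_8^(5*4) = zeta_8^20 = -1.

Solution. Z/8Z is abelian, so all 8 irreducible complex representations are 1-dimensional. They are given by chi_k(m) = zeta_8^(k*m) for k = 0,...,7. Row orthogonality: sum_m chi_k(m) conj(chi_l(m)) = 8 * [k = l].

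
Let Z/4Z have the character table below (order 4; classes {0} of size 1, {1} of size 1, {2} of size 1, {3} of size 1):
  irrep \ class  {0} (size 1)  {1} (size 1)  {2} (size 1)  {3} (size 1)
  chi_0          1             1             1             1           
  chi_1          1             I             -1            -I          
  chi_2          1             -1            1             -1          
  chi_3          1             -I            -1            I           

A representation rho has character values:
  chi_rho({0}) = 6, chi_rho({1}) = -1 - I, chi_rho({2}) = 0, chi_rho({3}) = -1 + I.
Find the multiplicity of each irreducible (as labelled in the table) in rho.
Multiplicities: chi_0: 1, chi_1: 1, chi_2: 2, chi_3: 2.

Derivation: Use <chi_rho, chi> = (1/|G|) sum_C |C| * chi_rho(C) * conj(chi(C)) with |G| = 4 for each irreducible chi in the table:
  <chi_rho, chi_0> = (1/4)[1*(6)*conj(1) + 1*(-1 - I)*conj(1) + 1*(0)*conj(1) + 1*(-1 + I)*conj(1)]
      = (1/4)[(6) + (-1 - I) + (0) + (-1 + I)] = 4/4 = 1
  <chi_rho, chi_1> = (1/4)[1*(6)*conj(1) + 1*(-1 - I)*conj(I) + 1*(0)*conj(-1) + 1*(-1 + I)*conj(-I)]
      = (1/4)[(6) + (-1 + I) + (0) + (-1 - I)] = 4/4 = 1
  <chi_rho, chi_2> = (1/4)[1*(6)*conj(1) + 1*(-1 - I)*conj(-1) + 1*(0)*conj(1) + 1*(-1 + I)*conj(-1)]
      = (1/4)[(6) + (1 + I) + (0) + (1 - I)] = 8/4 = 2
  <chi_rho, chi_3> = (1/4)[1*(6)*conj(1) + 1*(-1 - I)*conj(-I) + 1*(0)*conj(-1) + 1*(-1 + I)*conj(I)]
      = (1/4)[(6) + (1 - I) + (0) + (1 + I)] = 8/4 = 2
(Exp terms are combined using exp(i*s)*conj(exp(i*t)) = exp(i*(s-t)), and sums of them are collapsed using the identity that for every m > 1 the m distinct m-th roots of unity sum to 0, e.g. 1 + exp(2*I*pi/3) + exp(-2*I*pi/3) = 0.)
Dimension check: dim(rho) = sum (mult * dim) = 1*1 + 1*1 + 2*1 + 2*1 = 6 = chi_rho(e) = 6.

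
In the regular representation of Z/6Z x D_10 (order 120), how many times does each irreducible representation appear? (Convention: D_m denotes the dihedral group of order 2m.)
Each irreducible V_i of dimension d_i appears with multiplicity d_i, i.e. rho_reg = (direct sum over all irreducibles V_i) d_i V_i. The irreducible dimensions for Z/6Z x D_10 are 1, 1, 1, 1, 1, 1, 1, 1, 1, 1, 1, 1, 1, 1, 1, 1, 1, 1, 1, 1, 1, 1, 1, 1, 2, 2, 2, 2, 2, 2, 2, 2, 2, 2, 2, 2, 2, 2, 2, 2, 2, 2, 2, 2, 2, 2, 2, 2: 24 irreducibles of dimension 1, each with multiplicity 1; 24 irreducibles of dimension 2, each with multiplicity 2. Total dimension 24*1*1 + 24*2*2 = 120 = |G|.

General theorem: in the regular representation of a finite group G, each irreducible appears with multiplicity equal to its dimension. Check: dim(rho_reg) = sum d_i^2 = 1 + 1 + 1 + 1 + 1 + 1 + 1 + 1 + 1 + 1 + 1 + 1 + 1 + 1 + 1 + 1 + 1 + 1 + 1 + 1 + 1 + 1 + 1 + 1 + 4 + 4 + 4 + 4 + 4 + 4 + 4 + 4 + 4 + 4 + 4 + 4 + 4 + 4 + 4 + 4 + 4 + 4 + 4 + 4 + 4 + 4 + 4 + 4 = 120 = |G|.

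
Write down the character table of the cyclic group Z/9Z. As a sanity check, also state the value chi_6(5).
Character table of Z/9Z (irreps indexed chi_0,...,chi_8 with chi_k(m) = zeta_9^(k*m), zeta_9 = exp(2*pi*i/9)):
  irrep \ class  {0} (size 1)  {1} (size 1)    {2} (size 1)    {3} (size 1)    {4} (size 1)    {5} (size 1)    {6} (size 1)    {7} (size 1)    {8} (size 1)  
  chi_0          1             1               1               1               1               1               1               1               1             
  chi_1          1             exp(2*I*pi/9)   exp(4*I*pi/9)   exp(2*I*pi/3)   exp(8*I*pi/9)   exp(-8*I*pi/9)  exp(-2*I*pi/3)  exp(-4*I*pi/9)  exp(-2*I*pi/9)
  chi_2          1             exp(4*I*pi/9)   exp(8*I*pi/9)   exp(-2*I*pi/3)  exp(-2*I*pi/9)  exp(2*I*pi/9)   exp(2*I*pi/3)   exp(-8*I*pi/9)  exp(-4*I*pi/9)
  chi_3          1             exp(2*I*pi/3)   exp(-2*I*pi/3)  1               exp(2*I*pi/3)   exp(-2*I*pi/3)  1               exp(2*I*pi/3)   exp(-2*I*pi/3)
  chi_4          1             exp(8*I*pi/9)   exp(-2*I*pi/9)  exp(2*I*pi/3)   exp(-4*I*pi/9)  exp(4*I*pi/9)   exp(-2*I*pi/3)  exp(2*I*pi/9)   exp(-8*I*pi/9)
  chi_5          1             exp(-8*I*pi/9)  exp(2*I*pi/9)   exp(-2*I*pi/3)  exp(4*I*pi/9)   exp(-4*I*pi/9)  exp(2*I*pi/3)   exp(-2*I*pi/9)  exp(8*I*pi/9) 
  chi_6          1             exp(-2*I*pi/3)  exp(2*I*pi/3)   1               exp(-2*I*pi/3)  exp(2*I*pi/3)   1               exp(-2*I*pi/3)  exp(2*I*pi/3) 
  chi_7          1             exp(-4*I*pi/9)  exp(-8*I*pi/9)  exp(2*I*pi/3)   exp(2*I*pi/9)   exp(-2*I*pi/9)  exp(-2*I*pi/3)  exp(8*I*pi/9)   exp(4*I*pi/9) 
  chi_8          1             exp(-2*I*pi/9)  exp(-4*I*pi/9)  exp(-2*I*pi/3)  exp(-8*I*pi/9)  exp(8*I*pi/9)   exp(2*I*pi/3)   exp(4*I*pi/9)   exp(2*I*pi/9) 

Spot check: chi_6(5) = zeta_9^(6*5) = zeta_9^30 = exp(2*I*pi/3).

Argument: Z/9Z is abelian, so all 9 irreducible complex representations are 1-dimensional. They are given by chi_k(m) = zeta_9^(k*m) for k = 0,...,8. Row orthogonality: sum_m chi_k(m) conj(chi_l(m)) = 9 * [k = l].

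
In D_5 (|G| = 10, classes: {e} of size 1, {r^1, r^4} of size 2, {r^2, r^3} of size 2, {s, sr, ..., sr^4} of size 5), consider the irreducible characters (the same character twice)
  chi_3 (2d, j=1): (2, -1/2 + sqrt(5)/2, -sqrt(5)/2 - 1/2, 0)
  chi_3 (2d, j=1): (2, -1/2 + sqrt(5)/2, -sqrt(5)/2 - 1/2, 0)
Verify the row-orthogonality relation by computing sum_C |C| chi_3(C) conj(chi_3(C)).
Sum = 10 = |G| = 10; so <chi_3, chi_3> = 1 (norm-1 confirms irreducibility).

Proof sketch: Compute term by term over conjugacy classes (|C| * chi_3(C) * conj(chi_3(C))):
  1*(2)*conj(2) + 2*(-1/2 + sqrt(5)/2)*conj(-1/2 + sqrt(5)/2) + 2*(-sqrt(5)/2 - 1/2)*conj(-sqrt(5)/2 - 1/2) + 5*(0)*conj(0)
  = (4) + (3 - sqrt(5)) + (sqrt(5) + 3) + (0)
  = 10.
Dividing by |G| = 10 gives 10/10 = 1, matching the row-orthogonality relation <chi_3, chi_3> = [chi_3 = chi_3].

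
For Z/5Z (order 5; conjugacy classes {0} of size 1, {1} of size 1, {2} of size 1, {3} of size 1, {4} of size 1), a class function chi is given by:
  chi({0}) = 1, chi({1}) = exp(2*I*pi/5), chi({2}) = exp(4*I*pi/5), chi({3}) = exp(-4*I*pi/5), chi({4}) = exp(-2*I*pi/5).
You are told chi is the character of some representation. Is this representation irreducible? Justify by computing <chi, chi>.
Irreducible: <chi, chi> = 1.

Reasoning: <chi, chi> = (1/|G|) sum_C |C| * |chi(C)|^2 = (1/5)[1*|1|^2 + 1*|exp(2*I*pi/5)|^2 + 1*|exp(4*I*pi/5)|^2 + 1*|exp(-4*I*pi/5)|^2 + 1*|exp(-2*I*pi/5)|^2]
  = (1/5)[(1) + (1) + (1) + (1) + (1)] = 5/5 = 1.
(Exp terms are combined using exp(i*s)*conj(exp(i*t)) = exp(i*(s-t)), and sums of them are collapsed using the identity that for every m > 1 the m distinct m-th roots of unity sum to 0, e.g. 1 + exp(2*I*pi/3) + exp(-2*I*pi/3) = 0.)
A character is irreducible iff <chi, chi> = 1, so this representation is irreducible.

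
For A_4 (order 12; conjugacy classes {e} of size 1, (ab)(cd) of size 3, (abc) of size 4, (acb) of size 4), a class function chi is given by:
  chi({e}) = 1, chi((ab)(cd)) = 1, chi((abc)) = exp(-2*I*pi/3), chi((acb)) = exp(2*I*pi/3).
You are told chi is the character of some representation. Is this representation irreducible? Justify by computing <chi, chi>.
Irreducible: <chi, chi> = 1.

Argument: <chi, chi> = (1/|G|) sum_C |C| * |chi(C)|^2 = (1/12)[1*|1|^2 + 3*|1|^2 + 4*|exp(-2*I*pi/3)|^2 + 4*|exp(2*I*pi/3)|^2]
  = (1/12)[(1) + (3) + (4) + (4)] = 12/12 = 1.
(Exp terms are combined using exp(i*s)*conj(exp(i*t)) = exp(i*(s-t)), and sums of them are collapsed using the identity that for every m > 1 the m distinct m-th roots of unity sum to 0, e.g. 1 + exp(2*I*pi/3) + exp(-2*I*pi/3) = 0.)
A character is irreducible iff <chi, chi> = 1, so this representation is irreducible.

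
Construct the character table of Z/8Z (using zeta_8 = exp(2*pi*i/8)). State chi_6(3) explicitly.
Character table of Z/8Z (irreps indexed chi_0,...,chi_7 with chi_k(m) = zeta_8^(k*m), zeta_8 = exp(2*pi*i/8)):
  irrep \ class  {0} (size 1)  {1} (size 1)    {2} (size 1)  {3} (size 1)    {4} (size 1)  {5} (size 1)    {6} (size 1)  {7} (size 1)  
  chi_0          1             1               1             1               1             1               1             1             
  chi_1          1             exp(I*pi/4)     I             exp(3*I*pi/4)   -1            exp(-3*I*pi/4)  -I            exp(-I*pi/4)  
  chi_2          1             I               -1            -I              1             I               -1            -I            
  chi_3          1             exp(3*I*pi/4)   -I            exp(I*pi/4)     -1            exp(-I*pi/4)    I             exp(-3*I*pi/4)
  chi_4          1             -1              1             -1              1             -1              1             -1            
  chi_5          1             exp(-3*I*pi/4)  I             exp(-I*pi/4)    -1            exp(I*pi/4)     -I            exp(3*I*pi/4) 
  chi_6          1             -I              -1            I               1             -I              -1            I             
  chi_7          1             exp(-I*pi/4)    -I            exp(-3*I*pi/4)  -1            exp(3*I*pi/4)   I             exp(I*pi/4)   

Spot check: chi_6(3) = zeta_8^(6*3) = zeta_8^18 = I.

Details: Z/8Z is abelian, so all 8 irreducible complex representations are 1-dimensional. They are given by chi_k(m) = zeta_8^(k*m) for k = 0,...,7. Row orthogonality: sum_m chi_k(m) conj(chi_l(m)) = 8 * [k = l].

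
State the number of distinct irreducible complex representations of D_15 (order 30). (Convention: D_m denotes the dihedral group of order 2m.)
9

Details: The number of irreducible complex representations of a finite group equals its number of conjugacy classes. D_15 has 9 conjugacy classes ((n+3)/2 for n odd), so D_15 (order 30) has exactly 9 irreducible complex representations.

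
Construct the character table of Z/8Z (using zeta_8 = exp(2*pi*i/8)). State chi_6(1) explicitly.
Character table of Z/8Z (irreps indexed chi_0,...,chi_7 with chi_k(m) = zeta_8^(k*m), zeta_8 = exp(2*pi*i/8)):
  irrep \ class  {0} (size 1)  {1} (size 1)    {2} (size 1)  {3} (size 1)    {4} (size 1)  {5} (size 1)    {6} (size 1)  {7} (size 1)  
  chi_0          1             1               1             1               1             1               1             1             
  chi_1          1             exp(I*pi/4)     I             exp(3*I*pi/4)   -1            exp(-3*I*pi/4)  -I            exp(-I*pi/4)  
  chi_2          1             I               -1            -I              1             I               -1            -I            
  chi_3          1             exp(3*I*pi/4)   -I            exp(I*pi/4)     -1            exp(-I*pi/4)    I             exp(-3*I*pi/4)
  chi_4          1             -1              1             -1              1             -1              1             -1            
  chi_5          1             exp(-3*I*pi/4)  I             exp(-I*pi/4)    -1            exp(I*pi/4)     -I            exp(3*I*pi/4) 
  chi_6          1             -I              -1            I               1             -I              -1            I             
  chi_7          1             exp(-I*pi/4)    -I            exp(-3*I*pi/4)  -1            exp(3*I*pi/4)   I             exp(I*pi/4)   

Spot check: chi_6(1) = zeta_8^(6*1) = zeta_8^6 = -I.

Proof sketch: Z/8Z is abelian, so all 8 irreducible complex representations are 1-dimensional. They are given by chi_k(m) = zeta_8^(k*m) for k = 0,...,7. Row orthogonality: sum_m chi_k(m) conj(chi_l(m)) = 8 * [k = l].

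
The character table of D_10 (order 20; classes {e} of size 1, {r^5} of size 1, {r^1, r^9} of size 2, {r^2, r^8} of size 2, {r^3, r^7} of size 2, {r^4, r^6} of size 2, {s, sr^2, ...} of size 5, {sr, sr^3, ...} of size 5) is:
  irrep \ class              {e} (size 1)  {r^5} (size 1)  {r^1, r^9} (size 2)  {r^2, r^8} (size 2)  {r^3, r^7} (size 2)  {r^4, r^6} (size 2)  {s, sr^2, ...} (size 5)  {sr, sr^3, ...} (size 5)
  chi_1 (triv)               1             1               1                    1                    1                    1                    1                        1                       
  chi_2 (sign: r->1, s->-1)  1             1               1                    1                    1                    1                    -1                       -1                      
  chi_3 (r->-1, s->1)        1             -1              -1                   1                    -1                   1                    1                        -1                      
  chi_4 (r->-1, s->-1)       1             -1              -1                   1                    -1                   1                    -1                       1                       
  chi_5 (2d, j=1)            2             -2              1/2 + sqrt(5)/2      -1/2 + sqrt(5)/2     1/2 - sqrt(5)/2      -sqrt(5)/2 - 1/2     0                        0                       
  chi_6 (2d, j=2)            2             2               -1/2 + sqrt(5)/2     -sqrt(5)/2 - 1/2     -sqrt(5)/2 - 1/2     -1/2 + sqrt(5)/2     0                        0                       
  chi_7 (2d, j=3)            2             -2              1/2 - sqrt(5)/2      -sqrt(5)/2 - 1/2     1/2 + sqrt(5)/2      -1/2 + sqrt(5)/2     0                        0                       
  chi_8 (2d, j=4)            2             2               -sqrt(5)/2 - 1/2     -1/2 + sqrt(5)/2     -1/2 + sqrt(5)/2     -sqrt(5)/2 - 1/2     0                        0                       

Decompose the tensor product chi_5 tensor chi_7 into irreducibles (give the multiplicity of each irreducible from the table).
chi_5 tensor chi_7 = chi_6 + chi_8 (all other irreducibles have multiplicity 0).

Details: The character of a tensor product is the pointwise product (chi_5 * chi_7)(C) = chi_5(C) * chi_7(C):
  {e}: (2)*(2), {r^5}: (-2)*(-2), {r^1, r^9}: (1/2 + sqrt(5)/2)*(1/2 - sqrt(5)/2), {r^2, r^8}: (-1/2 + sqrt(5)/2)*(-sqrt(5)/2 - 1/2), {r^3, r^7}: (1/2 - sqrt(5)/2)*(1/2 + sqrt(5)/2), {r^4, r^6}: (-sqrt(5)/2 - 1/2)*(-1/2 + sqrt(5)/2), {s, sr^2, ...}: (0)*(0), {sr, sr^3, ...}: (0)*(0)
so (chi_5 * chi_7) takes values
  {e} -> 4, {r^5} -> 4, {r^1, r^9} -> -1, {r^2, r^8} -> -1, {r^3, r^7} -> -1, {r^4, r^6} -> -1, {s, sr^2, ...} -> 0, {sr, sr^3, ...} -> 0.
Now take the inner product of this character with each irreducible chi from the table, <chi_5*chi_7, chi> = (1/20) sum_C |C| (chi_5*chi_7)(C) conj(chi(C)):
  <chi_5*chi_7, chi_1> = (1/20)[1*(4)*conj(1) + 1*(4)*conj(1) + 2*(-1)*conj(1) + 2*(-1)*conj(1) + 2*(-1)*conj(1) + 2*(-1)*conj(1) + 5*(0)*conj(1) + 5*(0)*conj(1)]
      = (1/20)[(4) + (4) + (-2) + (-2) + (-2) + (-2) + (0) + (0)] = 0/20 = 0
  <chi_5*chi_7, chi_2> = (1/20)[1*(4)*conj(1) + 1*(4)*conj(1) + 2*(-1)*conj(1) + 2*(-1)*conj(1) + 2*(-1)*conj(1) + 2*(-1)*conj(1) + 5*(0)*conj(-1) + 5*(0)*conj(-1)]
      = (1/20)[(4) + (4) + (-2) + (-2) + (-2) + (-2) + (0) + (0)] = 0/20 = 0
  <chi_5*chi_7, chi_3> = (1/20)[1*(4)*conj(1) + 1*(4)*conj(-1) + 2*(-1)*conj(-1) + 2*(-1)*conj(1) + 2*(-1)*conj(-1) + 2*(-1)*conj(1) + 5*(0)*conj(1) + 5*(0)*conj(-1)]
      = (1/20)[(4) + (-4) + (2) + (-2) + (2) + (-2) + (0) + (0)] = 0/20 = 0
  <chi_5*chi_7, chi_4> = (1/20)[1*(4)*conj(1) + 1*(4)*conj(-1) + 2*(-1)*conj(-1) + 2*(-1)*conj(1) + 2*(-1)*conj(-1) + 2*(-1)*conj(1) + 5*(0)*conj(-1) + 5*(0)*conj(1)]
      = (1/20)[(4) + (-4) + (2) + (-2) + (2) + (-2) + (0) + (0)] = 0/20 = 0
  <chi_5*chi_7, chi_5> = (1/20)[1*(4)*conj(2) + 1*(4)*conj(-2) + 2*(-1)*conj(1/2 + sqrt(5)/2) + 2*(-1)*conj(-1/2 + sqrt(5)/2) + 2*(-1)*conj(1/2 - sqrt(5)/2) + 2*(-1)*conj(-sqrt(5)/2 - 1/2) + 5*(0)*conj(0) + 5*(0)*conj(0)]
      = (1/20)[(8) + (-8) + (-sqrt(5) - 1) + (1 - sqrt(5)) + (-1 + sqrt(5)) + (1 + sqrt(5)) + (0) + (0)] = 0/20 = 0
  <chi_5*chi_7, chi_6> = (1/20)[1*(4)*conj(2) + 1*(4)*conj(2) + 2*(-1)*conj(-1/2 + sqrt(5)/2) + 2*(-1)*conj(-sqrt(5)/2 - 1/2) + 2*(-1)*conj(-sqrt(5)/2 - 1/2) + 2*(-1)*conj(-1/2 + sqrt(5)/2) + 5*(0)*conj(0) + 5*(0)*conj(0)]
      = (1/20)[(8) + (8) + (1 - sqrt(5)) + (1 + sqrt(5)) + (1 + sqrt(5)) + (1 - sqrt(5)) + (0) + (0)] = 20/20 = 1
  <chi_5*chi_7, chi_7> = (1/20)[1*(4)*conj(2) + 1*(4)*conj(-2) + 2*(-1)*conj(1/2 - sqrt(5)/2) + 2*(-1)*conj(-sqrt(5)/2 - 1/2) + 2*(-1)*conj(1/2 + sqrt(5)/2) + 2*(-1)*conj(-1/2 + sqrt(5)/2) + 5*(0)*conj(0) + 5*(0)*conj(0)]
      = (1/20)[(8) + (-8) + (-1 + sqrt(5)) + (1 + sqrt(5)) + (-sqrt(5) - 1) + (1 - sqrt(5)) + (0) + (0)] = 0/20 = 0
  <chi_5*chi_7, chi_8> = (1/20)[1*(4)*conj(2) + 1*(4)*conj(2) + 2*(-1)*conj(-sqrt(5)/2 - 1/2) + 2*(-1)*conj(-1/2 + sqrt(5)/2) + 2*(-1)*conj(-1/2 + sqrt(5)/2) + 2*(-1)*conj(-sqrt(5)/2 - 1/2) + 5*(0)*conj(0) + 5*(0)*conj(0)]
      = (1/20)[(8) + (8) + (1 + sqrt(5)) + (1 - sqrt(5)) + (1 - sqrt(5)) + (1 + sqrt(5)) + (0) + (0)] = 20/20 = 1
Hence the multiplicities are chi_6: 1, chi_8: 1. Dimension check: dim(chi_5)*dim(chi_7) = 2*2 = 4 and sum (mult * dim) = 1*2 + 1*2 = 4.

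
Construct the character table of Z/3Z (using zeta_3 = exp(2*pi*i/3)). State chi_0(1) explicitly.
Character table of Z/3Z (irreps indexed chi_0,...,chi_2 with chi_k(m) = zeta_3^(k*m), zeta_3 = exp(2*pi*i/3)):
  irrep \ class  {0} (size 1)  {1} (size 1)    {2} (size 1)  
  chi_0          1             1               1             
  chi_1          1             exp(2*I*pi/3)   exp(-2*I*pi/3)
  chi_2          1             exp(-2*I*pi/3)  exp(2*I*pi/3) 

Spot check: chi_0(1) = zeta_3^(0*1) = zeta_3^0 = 1.

Explanation: Z/3Z is abelian, so all 3 irreducible complex representations are 1-dimensional. They are given by chi_k(m) = zeta_3^(k*m) for k = 0,...,2. Row orthogonality: sum_m chi_k(m) conj(chi_l(m)) = 3 * [k = l].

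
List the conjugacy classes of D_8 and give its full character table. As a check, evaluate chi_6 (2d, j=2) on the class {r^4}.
Conjugacy classes: {e} of size 1, {r^4} of size 1, {r^1, r^7} of size 2, {r^2, r^6} of size 2, {r^3, r^5} of size 2, {s, sr^2, ...} of size 4, {sr, sr^3, ...} of size 4.
Character table:
  irrep \ class              {e} (size 1)  {r^4} (size 1)  {r^1, r^7} (size 2)  {r^2, r^6} (size 2)  {r^3, r^5} (size 2)  {s, sr^2, ...} (size 4)  {sr, sr^3, ...} (size 4)
  chi_1 (triv)               1             1               1                    1                    1                    1                        1                       
  chi_2 (sign: r->1, s->-1)  1             1               1                    1                    1                    -1                       -1                      
  chi_3 (r->-1, s->1)        1             1               -1                   1                    -1                   1                        -1                      
  chi_4 (r->-1, s->-1)       1             1               -1                   1                    -1                   -1                       1                       
  chi_5 (2d, j=1)            2             -2              sqrt(2)              0                    -sqrt(2)             0                        0                       
  chi_6 (2d, j=2)            2             2               0                    -2                   0                    0                        0                       
  chi_7 (2d, j=3)            2             -2              -sqrt(2)             0                    sqrt(2)              0                        0                       

Spot check: chi_6 (2d, j=2) on {r^4} = 2.

Solution. D_8 has order 2*8 = 16 with 7 conjugacy classes, hence 7 irreducibles. Sum of squared dims 1 + 1 + 1 + 1 + 4 + 4 + 4 = 16 = |G|. Linear characters come from the abelianisation; the 2-dimensional irreps have character r^k -> 2*cos(2*pi*j*k/8), reflections -> 0.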